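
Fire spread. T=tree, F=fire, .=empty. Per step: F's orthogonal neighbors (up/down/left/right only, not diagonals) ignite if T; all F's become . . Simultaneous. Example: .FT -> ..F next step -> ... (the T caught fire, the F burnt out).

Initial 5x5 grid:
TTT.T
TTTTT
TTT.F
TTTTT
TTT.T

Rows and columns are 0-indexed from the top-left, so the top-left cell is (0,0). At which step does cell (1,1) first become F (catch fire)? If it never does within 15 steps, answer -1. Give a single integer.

Step 1: cell (1,1)='T' (+2 fires, +1 burnt)
Step 2: cell (1,1)='T' (+4 fires, +2 burnt)
Step 3: cell (1,1)='T' (+2 fires, +4 burnt)
Step 4: cell (1,1)='F' (+5 fires, +2 burnt)
  -> target ignites at step 4
Step 5: cell (1,1)='.' (+5 fires, +5 burnt)
Step 6: cell (1,1)='.' (+3 fires, +5 burnt)
Step 7: cell (1,1)='.' (+0 fires, +3 burnt)
  fire out at step 7

4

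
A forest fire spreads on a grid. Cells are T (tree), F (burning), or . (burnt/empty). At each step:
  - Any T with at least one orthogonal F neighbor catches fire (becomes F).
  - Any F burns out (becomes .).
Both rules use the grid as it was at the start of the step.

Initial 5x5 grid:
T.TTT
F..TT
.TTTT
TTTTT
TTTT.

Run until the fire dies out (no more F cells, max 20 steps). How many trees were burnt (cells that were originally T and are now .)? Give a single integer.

Step 1: +1 fires, +1 burnt (F count now 1)
Step 2: +0 fires, +1 burnt (F count now 0)
Fire out after step 2
Initially T: 19, now '.': 7
Total burnt (originally-T cells now '.'): 1

Answer: 1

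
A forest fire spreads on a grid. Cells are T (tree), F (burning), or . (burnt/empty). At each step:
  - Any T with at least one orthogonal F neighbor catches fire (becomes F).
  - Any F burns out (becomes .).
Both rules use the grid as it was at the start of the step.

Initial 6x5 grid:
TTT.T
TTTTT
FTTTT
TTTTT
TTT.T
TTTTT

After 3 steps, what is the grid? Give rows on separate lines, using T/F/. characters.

Step 1: 3 trees catch fire, 1 burn out
  TTT.T
  FTTTT
  .FTTT
  FTTTT
  TTT.T
  TTTTT
Step 2: 5 trees catch fire, 3 burn out
  FTT.T
  .FTTT
  ..FTT
  .FTTT
  FTT.T
  TTTTT
Step 3: 6 trees catch fire, 5 burn out
  .FT.T
  ..FTT
  ...FT
  ..FTT
  .FT.T
  FTTTT

.FT.T
..FTT
...FT
..FTT
.FT.T
FTTTT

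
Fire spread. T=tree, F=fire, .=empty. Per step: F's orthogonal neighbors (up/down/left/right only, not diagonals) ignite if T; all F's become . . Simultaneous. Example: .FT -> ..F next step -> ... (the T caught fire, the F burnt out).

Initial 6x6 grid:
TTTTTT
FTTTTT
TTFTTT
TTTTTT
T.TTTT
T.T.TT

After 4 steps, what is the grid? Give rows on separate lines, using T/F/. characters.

Step 1: 7 trees catch fire, 2 burn out
  FTTTTT
  .FFTTT
  FF.FTT
  TTFTTT
  T.TTTT
  T.T.TT
Step 2: 8 trees catch fire, 7 burn out
  .FFTTT
  ...FTT
  ....FT
  FF.FTT
  T.FTTT
  T.T.TT
Step 3: 7 trees catch fire, 8 burn out
  ...FTT
  ....FT
  .....F
  ....FT
  F..FTT
  T.F.TT
Step 4: 5 trees catch fire, 7 burn out
  ....FT
  .....F
  ......
  .....F
  ....FT
  F...TT

....FT
.....F
......
.....F
....FT
F...TT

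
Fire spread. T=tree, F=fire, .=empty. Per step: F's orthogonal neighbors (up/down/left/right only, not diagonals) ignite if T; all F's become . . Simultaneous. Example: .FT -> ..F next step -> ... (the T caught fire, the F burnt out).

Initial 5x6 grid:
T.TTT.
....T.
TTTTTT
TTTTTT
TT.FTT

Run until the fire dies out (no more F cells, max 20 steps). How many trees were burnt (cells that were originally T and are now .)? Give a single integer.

Step 1: +2 fires, +1 burnt (F count now 2)
Step 2: +4 fires, +2 burnt (F count now 4)
Step 3: +4 fires, +4 burnt (F count now 4)
Step 4: +5 fires, +4 burnt (F count now 5)
Step 5: +3 fires, +5 burnt (F count now 3)
Step 6: +1 fires, +3 burnt (F count now 1)
Step 7: +1 fires, +1 burnt (F count now 1)
Step 8: +0 fires, +1 burnt (F count now 0)
Fire out after step 8
Initially T: 21, now '.': 29
Total burnt (originally-T cells now '.'): 20

Answer: 20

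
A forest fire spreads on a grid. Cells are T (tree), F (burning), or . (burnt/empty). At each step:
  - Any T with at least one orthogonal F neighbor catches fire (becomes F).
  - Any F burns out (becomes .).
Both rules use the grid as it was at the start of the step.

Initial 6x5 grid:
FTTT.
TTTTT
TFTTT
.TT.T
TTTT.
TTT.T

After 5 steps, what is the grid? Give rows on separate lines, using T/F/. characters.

Step 1: 6 trees catch fire, 2 burn out
  .FTT.
  FFTTT
  F.FTT
  .FT.T
  TTTT.
  TTT.T
Step 2: 5 trees catch fire, 6 burn out
  ..FT.
  ..FTT
  ...FT
  ..F.T
  TFTT.
  TTT.T
Step 3: 6 trees catch fire, 5 burn out
  ...F.
  ...FT
  ....F
  ....T
  F.FT.
  TFT.T
Step 4: 5 trees catch fire, 6 burn out
  .....
  ....F
  .....
  ....F
  ...F.
  F.F.T
Step 5: 0 trees catch fire, 5 burn out
  .....
  .....
  .....
  .....
  .....
  ....T

.....
.....
.....
.....
.....
....T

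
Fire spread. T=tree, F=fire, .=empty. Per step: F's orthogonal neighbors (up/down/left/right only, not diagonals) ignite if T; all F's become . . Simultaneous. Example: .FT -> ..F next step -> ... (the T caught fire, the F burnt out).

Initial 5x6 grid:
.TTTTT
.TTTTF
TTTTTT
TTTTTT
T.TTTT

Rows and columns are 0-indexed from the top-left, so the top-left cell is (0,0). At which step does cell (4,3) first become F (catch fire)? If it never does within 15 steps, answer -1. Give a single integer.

Step 1: cell (4,3)='T' (+3 fires, +1 burnt)
Step 2: cell (4,3)='T' (+4 fires, +3 burnt)
Step 3: cell (4,3)='T' (+5 fires, +4 burnt)
Step 4: cell (4,3)='T' (+5 fires, +5 burnt)
Step 5: cell (4,3)='F' (+4 fires, +5 burnt)
  -> target ignites at step 5
Step 6: cell (4,3)='.' (+3 fires, +4 burnt)
Step 7: cell (4,3)='.' (+1 fires, +3 burnt)
Step 8: cell (4,3)='.' (+1 fires, +1 burnt)
Step 9: cell (4,3)='.' (+0 fires, +1 burnt)
  fire out at step 9

5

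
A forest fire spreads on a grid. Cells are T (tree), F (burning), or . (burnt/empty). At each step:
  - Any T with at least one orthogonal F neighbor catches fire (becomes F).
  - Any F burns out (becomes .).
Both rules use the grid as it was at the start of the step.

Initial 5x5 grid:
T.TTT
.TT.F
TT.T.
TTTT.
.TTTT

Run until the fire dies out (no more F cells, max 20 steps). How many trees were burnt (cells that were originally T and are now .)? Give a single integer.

Step 1: +1 fires, +1 burnt (F count now 1)
Step 2: +1 fires, +1 burnt (F count now 1)
Step 3: +1 fires, +1 burnt (F count now 1)
Step 4: +1 fires, +1 burnt (F count now 1)
Step 5: +1 fires, +1 burnt (F count now 1)
Step 6: +1 fires, +1 burnt (F count now 1)
Step 7: +2 fires, +1 burnt (F count now 2)
Step 8: +3 fires, +2 burnt (F count now 3)
Step 9: +2 fires, +3 burnt (F count now 2)
Step 10: +2 fires, +2 burnt (F count now 2)
Step 11: +1 fires, +2 burnt (F count now 1)
Step 12: +0 fires, +1 burnt (F count now 0)
Fire out after step 12
Initially T: 17, now '.': 24
Total burnt (originally-T cells now '.'): 16

Answer: 16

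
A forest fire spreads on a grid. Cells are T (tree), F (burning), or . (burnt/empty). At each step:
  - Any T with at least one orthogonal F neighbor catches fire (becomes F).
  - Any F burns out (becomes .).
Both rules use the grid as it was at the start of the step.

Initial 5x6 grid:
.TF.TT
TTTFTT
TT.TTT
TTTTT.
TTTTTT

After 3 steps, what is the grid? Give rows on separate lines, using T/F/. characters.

Step 1: 4 trees catch fire, 2 burn out
  .F..TT
  TTF.FT
  TT.FTT
  TTTTT.
  TTTTTT
Step 2: 5 trees catch fire, 4 burn out
  ....FT
  TF...F
  TT..FT
  TTTFT.
  TTTTTT
Step 3: 7 trees catch fire, 5 burn out
  .....F
  F.....
  TF...F
  TTF.F.
  TTTFTT

.....F
F.....
TF...F
TTF.F.
TTTFTT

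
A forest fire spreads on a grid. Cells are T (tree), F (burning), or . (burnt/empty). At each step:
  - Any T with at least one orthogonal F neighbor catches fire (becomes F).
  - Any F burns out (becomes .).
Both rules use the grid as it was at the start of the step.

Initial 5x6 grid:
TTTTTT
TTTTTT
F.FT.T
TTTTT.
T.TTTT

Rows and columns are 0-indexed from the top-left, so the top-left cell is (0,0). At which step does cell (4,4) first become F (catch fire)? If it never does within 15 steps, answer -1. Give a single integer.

Step 1: cell (4,4)='T' (+5 fires, +2 burnt)
Step 2: cell (4,4)='T' (+8 fires, +5 burnt)
Step 3: cell (4,4)='T' (+5 fires, +8 burnt)
Step 4: cell (4,4)='F' (+3 fires, +5 burnt)
  -> target ignites at step 4
Step 5: cell (4,4)='.' (+3 fires, +3 burnt)
Step 6: cell (4,4)='.' (+0 fires, +3 burnt)
  fire out at step 6

4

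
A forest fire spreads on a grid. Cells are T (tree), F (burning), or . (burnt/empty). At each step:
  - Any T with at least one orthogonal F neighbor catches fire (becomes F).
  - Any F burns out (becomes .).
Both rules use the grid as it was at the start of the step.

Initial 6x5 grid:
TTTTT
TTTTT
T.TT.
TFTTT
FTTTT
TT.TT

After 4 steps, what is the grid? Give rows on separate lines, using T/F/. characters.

Step 1: 4 trees catch fire, 2 burn out
  TTTTT
  TTTTT
  T.TT.
  F.FTT
  .FTTT
  FT.TT
Step 2: 5 trees catch fire, 4 burn out
  TTTTT
  TTTTT
  F.FT.
  ...FT
  ..FTT
  .F.TT
Step 3: 5 trees catch fire, 5 burn out
  TTTTT
  FTFTT
  ...F.
  ....F
  ...FT
  ...TT
Step 4: 6 trees catch fire, 5 burn out
  FTFTT
  .F.FT
  .....
  .....
  ....F
  ...FT

FTFTT
.F.FT
.....
.....
....F
...FT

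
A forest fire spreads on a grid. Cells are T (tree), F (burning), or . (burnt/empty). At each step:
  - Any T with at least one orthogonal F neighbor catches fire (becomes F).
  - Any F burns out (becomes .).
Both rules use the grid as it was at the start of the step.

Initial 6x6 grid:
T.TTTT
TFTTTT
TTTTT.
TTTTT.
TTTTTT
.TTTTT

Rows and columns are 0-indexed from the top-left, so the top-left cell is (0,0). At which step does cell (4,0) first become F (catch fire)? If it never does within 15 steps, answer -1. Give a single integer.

Step 1: cell (4,0)='T' (+3 fires, +1 burnt)
Step 2: cell (4,0)='T' (+6 fires, +3 burnt)
Step 3: cell (4,0)='T' (+6 fires, +6 burnt)
Step 4: cell (4,0)='F' (+7 fires, +6 burnt)
  -> target ignites at step 4
Step 5: cell (4,0)='.' (+4 fires, +7 burnt)
Step 6: cell (4,0)='.' (+2 fires, +4 burnt)
Step 7: cell (4,0)='.' (+2 fires, +2 burnt)
Step 8: cell (4,0)='.' (+1 fires, +2 burnt)
Step 9: cell (4,0)='.' (+0 fires, +1 burnt)
  fire out at step 9

4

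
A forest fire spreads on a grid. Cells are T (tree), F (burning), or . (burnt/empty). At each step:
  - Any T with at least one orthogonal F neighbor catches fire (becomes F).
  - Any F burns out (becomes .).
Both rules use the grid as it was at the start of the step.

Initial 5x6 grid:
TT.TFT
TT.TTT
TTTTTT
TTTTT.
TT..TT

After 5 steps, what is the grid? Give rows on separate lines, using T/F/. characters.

Step 1: 3 trees catch fire, 1 burn out
  TT.F.F
  TT.TFT
  TTTTTT
  TTTTT.
  TT..TT
Step 2: 3 trees catch fire, 3 burn out
  TT....
  TT.F.F
  TTTTFT
  TTTTT.
  TT..TT
Step 3: 3 trees catch fire, 3 burn out
  TT....
  TT....
  TTTF.F
  TTTTF.
  TT..TT
Step 4: 3 trees catch fire, 3 burn out
  TT....
  TT....
  TTF...
  TTTF..
  TT..FT
Step 5: 3 trees catch fire, 3 burn out
  TT....
  TT....
  TF....
  TTF...
  TT...F

TT....
TT....
TF....
TTF...
TT...F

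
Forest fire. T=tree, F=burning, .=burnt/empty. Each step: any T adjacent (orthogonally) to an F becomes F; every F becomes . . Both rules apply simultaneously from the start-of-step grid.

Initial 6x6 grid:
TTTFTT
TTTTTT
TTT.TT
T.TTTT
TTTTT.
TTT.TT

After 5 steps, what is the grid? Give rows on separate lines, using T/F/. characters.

Step 1: 3 trees catch fire, 1 burn out
  TTF.FT
  TTTFTT
  TTT.TT
  T.TTTT
  TTTTT.
  TTT.TT
Step 2: 4 trees catch fire, 3 burn out
  TF...F
  TTF.FT
  TTT.TT
  T.TTTT
  TTTTT.
  TTT.TT
Step 3: 5 trees catch fire, 4 burn out
  F.....
  TF...F
  TTF.FT
  T.TTTT
  TTTTT.
  TTT.TT
Step 4: 5 trees catch fire, 5 burn out
  ......
  F.....
  TF...F
  T.FTFT
  TTTTT.
  TTT.TT
Step 5: 5 trees catch fire, 5 burn out
  ......
  ......
  F.....
  T..F.F
  TTFTF.
  TTT.TT

......
......
F.....
T..F.F
TTFTF.
TTT.TT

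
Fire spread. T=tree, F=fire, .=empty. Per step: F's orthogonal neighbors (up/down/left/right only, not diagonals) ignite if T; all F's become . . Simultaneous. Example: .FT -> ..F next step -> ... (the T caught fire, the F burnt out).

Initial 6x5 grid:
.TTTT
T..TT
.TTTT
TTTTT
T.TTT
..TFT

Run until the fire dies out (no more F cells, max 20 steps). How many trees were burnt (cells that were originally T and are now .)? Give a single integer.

Answer: 21

Derivation:
Step 1: +3 fires, +1 burnt (F count now 3)
Step 2: +3 fires, +3 burnt (F count now 3)
Step 3: +3 fires, +3 burnt (F count now 3)
Step 4: +4 fires, +3 burnt (F count now 4)
Step 5: +4 fires, +4 burnt (F count now 4)
Step 6: +3 fires, +4 burnt (F count now 3)
Step 7: +1 fires, +3 burnt (F count now 1)
Step 8: +0 fires, +1 burnt (F count now 0)
Fire out after step 8
Initially T: 22, now '.': 29
Total burnt (originally-T cells now '.'): 21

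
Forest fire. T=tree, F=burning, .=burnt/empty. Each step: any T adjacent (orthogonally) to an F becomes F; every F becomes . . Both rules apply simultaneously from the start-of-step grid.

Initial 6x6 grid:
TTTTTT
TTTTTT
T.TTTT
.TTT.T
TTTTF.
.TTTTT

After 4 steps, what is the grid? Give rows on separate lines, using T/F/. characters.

Step 1: 2 trees catch fire, 1 burn out
  TTTTTT
  TTTTTT
  T.TTTT
  .TTT.T
  TTTF..
  .TTTFT
Step 2: 4 trees catch fire, 2 burn out
  TTTTTT
  TTTTTT
  T.TTTT
  .TTF.T
  TTF...
  .TTF.F
Step 3: 4 trees catch fire, 4 burn out
  TTTTTT
  TTTTTT
  T.TFTT
  .TF..T
  TF....
  .TF...
Step 4: 6 trees catch fire, 4 burn out
  TTTTTT
  TTTFTT
  T.F.FT
  .F...T
  F.....
  .F....

TTTTTT
TTTFTT
T.F.FT
.F...T
F.....
.F....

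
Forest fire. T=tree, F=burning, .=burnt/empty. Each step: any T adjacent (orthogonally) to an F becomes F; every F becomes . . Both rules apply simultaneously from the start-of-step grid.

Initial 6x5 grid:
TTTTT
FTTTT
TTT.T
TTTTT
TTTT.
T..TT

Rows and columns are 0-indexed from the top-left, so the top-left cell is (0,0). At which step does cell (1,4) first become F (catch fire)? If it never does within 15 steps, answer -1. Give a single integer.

Step 1: cell (1,4)='T' (+3 fires, +1 burnt)
Step 2: cell (1,4)='T' (+4 fires, +3 burnt)
Step 3: cell (1,4)='T' (+5 fires, +4 burnt)
Step 4: cell (1,4)='F' (+5 fires, +5 burnt)
  -> target ignites at step 4
Step 5: cell (1,4)='.' (+4 fires, +5 burnt)
Step 6: cell (1,4)='.' (+2 fires, +4 burnt)
Step 7: cell (1,4)='.' (+1 fires, +2 burnt)
Step 8: cell (1,4)='.' (+1 fires, +1 burnt)
Step 9: cell (1,4)='.' (+0 fires, +1 burnt)
  fire out at step 9

4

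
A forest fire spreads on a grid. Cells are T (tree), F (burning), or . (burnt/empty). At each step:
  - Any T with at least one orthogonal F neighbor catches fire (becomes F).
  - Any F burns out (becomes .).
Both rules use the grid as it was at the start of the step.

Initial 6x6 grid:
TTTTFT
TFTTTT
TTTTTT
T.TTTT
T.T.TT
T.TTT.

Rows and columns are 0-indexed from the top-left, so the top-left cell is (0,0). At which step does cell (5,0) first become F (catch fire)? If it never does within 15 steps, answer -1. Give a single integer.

Step 1: cell (5,0)='T' (+7 fires, +2 burnt)
Step 2: cell (5,0)='T' (+7 fires, +7 burnt)
Step 3: cell (5,0)='T' (+5 fires, +7 burnt)
Step 4: cell (5,0)='T' (+5 fires, +5 burnt)
Step 5: cell (5,0)='F' (+4 fires, +5 burnt)
  -> target ignites at step 5
Step 6: cell (5,0)='.' (+1 fires, +4 burnt)
Step 7: cell (5,0)='.' (+0 fires, +1 burnt)
  fire out at step 7

5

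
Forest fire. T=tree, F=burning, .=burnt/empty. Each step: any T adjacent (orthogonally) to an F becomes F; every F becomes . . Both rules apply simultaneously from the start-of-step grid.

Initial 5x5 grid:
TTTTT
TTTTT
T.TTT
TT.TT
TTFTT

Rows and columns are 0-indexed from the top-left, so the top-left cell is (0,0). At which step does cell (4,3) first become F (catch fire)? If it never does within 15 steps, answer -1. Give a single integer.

Step 1: cell (4,3)='F' (+2 fires, +1 burnt)
  -> target ignites at step 1
Step 2: cell (4,3)='.' (+4 fires, +2 burnt)
Step 3: cell (4,3)='.' (+3 fires, +4 burnt)
Step 4: cell (4,3)='.' (+4 fires, +3 burnt)
Step 5: cell (4,3)='.' (+4 fires, +4 burnt)
Step 6: cell (4,3)='.' (+4 fires, +4 burnt)
Step 7: cell (4,3)='.' (+1 fires, +4 burnt)
Step 8: cell (4,3)='.' (+0 fires, +1 burnt)
  fire out at step 8

1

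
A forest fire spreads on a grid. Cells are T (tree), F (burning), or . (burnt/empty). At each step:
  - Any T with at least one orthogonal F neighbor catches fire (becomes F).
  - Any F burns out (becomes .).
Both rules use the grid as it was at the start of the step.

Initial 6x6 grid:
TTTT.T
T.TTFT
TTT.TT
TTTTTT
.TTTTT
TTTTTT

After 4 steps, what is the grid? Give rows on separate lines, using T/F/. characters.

Step 1: 3 trees catch fire, 1 burn out
  TTTT.T
  T.TF.F
  TTT.FT
  TTTTTT
  .TTTTT
  TTTTTT
Step 2: 5 trees catch fire, 3 burn out
  TTTF.F
  T.F...
  TTT..F
  TTTTFT
  .TTTTT
  TTTTTT
Step 3: 5 trees catch fire, 5 burn out
  TTF...
  T.....
  TTF...
  TTTF.F
  .TTTFT
  TTTTTT
Step 4: 6 trees catch fire, 5 burn out
  TF....
  T.....
  TF....
  TTF...
  .TTF.F
  TTTTFT

TF....
T.....
TF....
TTF...
.TTF.F
TTTTFT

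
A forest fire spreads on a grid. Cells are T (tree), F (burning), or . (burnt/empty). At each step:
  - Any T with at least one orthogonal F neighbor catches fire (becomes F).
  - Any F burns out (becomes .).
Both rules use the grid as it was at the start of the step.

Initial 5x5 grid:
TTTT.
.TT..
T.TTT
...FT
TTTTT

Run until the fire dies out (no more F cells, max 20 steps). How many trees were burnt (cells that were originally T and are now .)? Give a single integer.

Step 1: +3 fires, +1 burnt (F count now 3)
Step 2: +4 fires, +3 burnt (F count now 4)
Step 3: +2 fires, +4 burnt (F count now 2)
Step 4: +3 fires, +2 burnt (F count now 3)
Step 5: +2 fires, +3 burnt (F count now 2)
Step 6: +1 fires, +2 burnt (F count now 1)
Step 7: +0 fires, +1 burnt (F count now 0)
Fire out after step 7
Initially T: 16, now '.': 24
Total burnt (originally-T cells now '.'): 15

Answer: 15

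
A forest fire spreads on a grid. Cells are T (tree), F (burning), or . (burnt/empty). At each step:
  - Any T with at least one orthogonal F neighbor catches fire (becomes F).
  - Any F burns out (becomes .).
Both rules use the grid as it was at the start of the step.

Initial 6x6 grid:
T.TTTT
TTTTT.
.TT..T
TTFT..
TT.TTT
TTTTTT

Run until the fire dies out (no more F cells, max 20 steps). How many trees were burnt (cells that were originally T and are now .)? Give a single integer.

Step 1: +3 fires, +1 burnt (F count now 3)
Step 2: +5 fires, +3 burnt (F count now 5)
Step 3: +7 fires, +5 burnt (F count now 7)
Step 4: +7 fires, +7 burnt (F count now 7)
Step 5: +3 fires, +7 burnt (F count now 3)
Step 6: +1 fires, +3 burnt (F count now 1)
Step 7: +0 fires, +1 burnt (F count now 0)
Fire out after step 7
Initially T: 27, now '.': 35
Total burnt (originally-T cells now '.'): 26

Answer: 26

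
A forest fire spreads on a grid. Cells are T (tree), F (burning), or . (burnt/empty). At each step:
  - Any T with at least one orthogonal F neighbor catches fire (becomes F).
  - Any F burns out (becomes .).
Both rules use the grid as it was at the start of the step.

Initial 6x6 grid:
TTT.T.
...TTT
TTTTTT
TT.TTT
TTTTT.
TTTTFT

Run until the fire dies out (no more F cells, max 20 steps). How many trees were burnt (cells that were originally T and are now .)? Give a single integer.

Answer: 25

Derivation:
Step 1: +3 fires, +1 burnt (F count now 3)
Step 2: +3 fires, +3 burnt (F count now 3)
Step 3: +5 fires, +3 burnt (F count now 5)
Step 4: +5 fires, +5 burnt (F count now 5)
Step 5: +6 fires, +5 burnt (F count now 6)
Step 6: +2 fires, +6 burnt (F count now 2)
Step 7: +1 fires, +2 burnt (F count now 1)
Step 8: +0 fires, +1 burnt (F count now 0)
Fire out after step 8
Initially T: 28, now '.': 33
Total burnt (originally-T cells now '.'): 25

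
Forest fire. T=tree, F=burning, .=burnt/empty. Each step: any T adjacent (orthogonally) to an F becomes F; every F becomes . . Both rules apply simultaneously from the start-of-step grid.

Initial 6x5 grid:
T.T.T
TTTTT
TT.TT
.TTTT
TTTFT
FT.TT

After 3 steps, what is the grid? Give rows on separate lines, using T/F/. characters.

Step 1: 6 trees catch fire, 2 burn out
  T.T.T
  TTTTT
  TT.TT
  .TTFT
  FTF.F
  .F.FT
Step 2: 5 trees catch fire, 6 burn out
  T.T.T
  TTTTT
  TT.FT
  .TF.F
  .F...
  ....F
Step 3: 3 trees catch fire, 5 burn out
  T.T.T
  TTTFT
  TT..F
  .F...
  .....
  .....

T.T.T
TTTFT
TT..F
.F...
.....
.....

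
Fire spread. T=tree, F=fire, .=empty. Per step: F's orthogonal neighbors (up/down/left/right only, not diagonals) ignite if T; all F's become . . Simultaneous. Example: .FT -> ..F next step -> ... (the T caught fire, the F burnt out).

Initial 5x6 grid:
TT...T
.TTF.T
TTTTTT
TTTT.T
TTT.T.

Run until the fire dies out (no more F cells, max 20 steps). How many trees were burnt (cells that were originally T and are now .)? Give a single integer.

Answer: 20

Derivation:
Step 1: +2 fires, +1 burnt (F count now 2)
Step 2: +4 fires, +2 burnt (F count now 4)
Step 3: +4 fires, +4 burnt (F count now 4)
Step 4: +6 fires, +4 burnt (F count now 6)
Step 5: +3 fires, +6 burnt (F count now 3)
Step 6: +1 fires, +3 burnt (F count now 1)
Step 7: +0 fires, +1 burnt (F count now 0)
Fire out after step 7
Initially T: 21, now '.': 29
Total burnt (originally-T cells now '.'): 20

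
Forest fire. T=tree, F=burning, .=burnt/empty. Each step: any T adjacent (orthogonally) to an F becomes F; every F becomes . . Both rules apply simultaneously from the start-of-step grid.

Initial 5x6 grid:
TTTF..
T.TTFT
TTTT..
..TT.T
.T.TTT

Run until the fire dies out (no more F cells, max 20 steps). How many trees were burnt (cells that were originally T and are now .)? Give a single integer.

Answer: 17

Derivation:
Step 1: +3 fires, +2 burnt (F count now 3)
Step 2: +3 fires, +3 burnt (F count now 3)
Step 3: +3 fires, +3 burnt (F count now 3)
Step 4: +4 fires, +3 burnt (F count now 4)
Step 5: +2 fires, +4 burnt (F count now 2)
Step 6: +1 fires, +2 burnt (F count now 1)
Step 7: +1 fires, +1 burnt (F count now 1)
Step 8: +0 fires, +1 burnt (F count now 0)
Fire out after step 8
Initially T: 18, now '.': 29
Total burnt (originally-T cells now '.'): 17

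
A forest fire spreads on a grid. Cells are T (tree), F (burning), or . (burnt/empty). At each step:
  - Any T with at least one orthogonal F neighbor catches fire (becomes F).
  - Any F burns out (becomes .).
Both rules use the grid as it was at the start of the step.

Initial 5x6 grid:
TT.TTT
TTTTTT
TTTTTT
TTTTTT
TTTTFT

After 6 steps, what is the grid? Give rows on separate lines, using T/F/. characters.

Step 1: 3 trees catch fire, 1 burn out
  TT.TTT
  TTTTTT
  TTTTTT
  TTTTFT
  TTTF.F
Step 2: 4 trees catch fire, 3 burn out
  TT.TTT
  TTTTTT
  TTTTFT
  TTTF.F
  TTF...
Step 3: 5 trees catch fire, 4 burn out
  TT.TTT
  TTTTFT
  TTTF.F
  TTF...
  TF....
Step 4: 6 trees catch fire, 5 burn out
  TT.TFT
  TTTF.F
  TTF...
  TF....
  F.....
Step 5: 5 trees catch fire, 6 burn out
  TT.F.F
  TTF...
  TF....
  F.....
  ......
Step 6: 2 trees catch fire, 5 burn out
  TT....
  TF....
  F.....
  ......
  ......

TT....
TF....
F.....
......
......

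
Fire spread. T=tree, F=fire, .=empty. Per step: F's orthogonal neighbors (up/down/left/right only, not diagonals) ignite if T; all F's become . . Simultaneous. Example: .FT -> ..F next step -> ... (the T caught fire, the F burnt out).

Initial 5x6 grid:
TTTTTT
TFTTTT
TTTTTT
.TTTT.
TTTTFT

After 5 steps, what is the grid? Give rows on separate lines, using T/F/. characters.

Step 1: 7 trees catch fire, 2 burn out
  TFTTTT
  F.FTTT
  TFTTTT
  .TTTF.
  TTTF.F
Step 2: 9 trees catch fire, 7 burn out
  F.FTTT
  ...FTT
  F.FTFT
  .FTF..
  TTF...
Step 3: 6 trees catch fire, 9 burn out
  ...FTT
  ....FT
  ...F.F
  ..F...
  TF....
Step 4: 3 trees catch fire, 6 burn out
  ....FT
  .....F
  ......
  ......
  F.....
Step 5: 1 trees catch fire, 3 burn out
  .....F
  ......
  ......
  ......
  ......

.....F
......
......
......
......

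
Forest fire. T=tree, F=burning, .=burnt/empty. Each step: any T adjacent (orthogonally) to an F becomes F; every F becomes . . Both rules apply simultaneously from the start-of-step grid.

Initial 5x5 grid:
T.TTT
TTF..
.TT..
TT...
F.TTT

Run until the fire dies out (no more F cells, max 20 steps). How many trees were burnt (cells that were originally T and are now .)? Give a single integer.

Answer: 10

Derivation:
Step 1: +4 fires, +2 burnt (F count now 4)
Step 2: +4 fires, +4 burnt (F count now 4)
Step 3: +2 fires, +4 burnt (F count now 2)
Step 4: +0 fires, +2 burnt (F count now 0)
Fire out after step 4
Initially T: 13, now '.': 22
Total burnt (originally-T cells now '.'): 10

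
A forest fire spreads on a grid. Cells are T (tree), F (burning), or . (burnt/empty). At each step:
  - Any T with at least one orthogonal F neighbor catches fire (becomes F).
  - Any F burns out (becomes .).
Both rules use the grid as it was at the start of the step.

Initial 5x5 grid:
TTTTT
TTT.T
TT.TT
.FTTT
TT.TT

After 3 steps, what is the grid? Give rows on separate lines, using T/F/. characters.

Step 1: 3 trees catch fire, 1 burn out
  TTTTT
  TTT.T
  TF.TT
  ..FTT
  TF.TT
Step 2: 4 trees catch fire, 3 burn out
  TTTTT
  TFT.T
  F..TT
  ...FT
  F..TT
Step 3: 6 trees catch fire, 4 burn out
  TFTTT
  F.F.T
  ...FT
  ....F
  ...FT

TFTTT
F.F.T
...FT
....F
...FT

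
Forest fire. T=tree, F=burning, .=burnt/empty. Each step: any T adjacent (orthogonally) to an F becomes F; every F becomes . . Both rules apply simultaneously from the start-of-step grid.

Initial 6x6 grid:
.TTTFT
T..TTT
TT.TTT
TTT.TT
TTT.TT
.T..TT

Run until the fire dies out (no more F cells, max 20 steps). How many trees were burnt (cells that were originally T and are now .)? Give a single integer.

Answer: 16

Derivation:
Step 1: +3 fires, +1 burnt (F count now 3)
Step 2: +4 fires, +3 burnt (F count now 4)
Step 3: +4 fires, +4 burnt (F count now 4)
Step 4: +2 fires, +4 burnt (F count now 2)
Step 5: +2 fires, +2 burnt (F count now 2)
Step 6: +1 fires, +2 burnt (F count now 1)
Step 7: +0 fires, +1 burnt (F count now 0)
Fire out after step 7
Initially T: 26, now '.': 26
Total burnt (originally-T cells now '.'): 16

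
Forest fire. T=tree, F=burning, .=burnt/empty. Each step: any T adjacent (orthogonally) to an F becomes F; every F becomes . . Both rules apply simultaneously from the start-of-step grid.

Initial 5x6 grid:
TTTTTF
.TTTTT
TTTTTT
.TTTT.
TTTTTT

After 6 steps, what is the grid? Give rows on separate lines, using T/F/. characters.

Step 1: 2 trees catch fire, 1 burn out
  TTTTF.
  .TTTTF
  TTTTTT
  .TTTT.
  TTTTTT
Step 2: 3 trees catch fire, 2 burn out
  TTTF..
  .TTTF.
  TTTTTF
  .TTTT.
  TTTTTT
Step 3: 3 trees catch fire, 3 burn out
  TTF...
  .TTF..
  TTTTF.
  .TTTT.
  TTTTTT
Step 4: 4 trees catch fire, 3 burn out
  TF....
  .TF...
  TTTF..
  .TTTF.
  TTTTTT
Step 5: 5 trees catch fire, 4 burn out
  F.....
  .F....
  TTF...
  .TTF..
  TTTTFT
Step 6: 4 trees catch fire, 5 burn out
  ......
  ......
  TF....
  .TF...
  TTTF.F

......
......
TF....
.TF...
TTTF.F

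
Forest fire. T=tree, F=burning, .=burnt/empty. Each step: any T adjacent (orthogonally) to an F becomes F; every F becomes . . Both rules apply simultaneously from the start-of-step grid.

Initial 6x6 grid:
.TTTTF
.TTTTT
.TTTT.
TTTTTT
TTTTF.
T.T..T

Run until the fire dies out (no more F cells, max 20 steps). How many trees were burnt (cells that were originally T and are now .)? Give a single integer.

Step 1: +4 fires, +2 burnt (F count now 4)
Step 2: +6 fires, +4 burnt (F count now 6)
Step 3: +6 fires, +6 burnt (F count now 6)
Step 4: +5 fires, +6 burnt (F count now 5)
Step 5: +4 fires, +5 burnt (F count now 4)
Step 6: +0 fires, +4 burnt (F count now 0)
Fire out after step 6
Initially T: 26, now '.': 35
Total burnt (originally-T cells now '.'): 25

Answer: 25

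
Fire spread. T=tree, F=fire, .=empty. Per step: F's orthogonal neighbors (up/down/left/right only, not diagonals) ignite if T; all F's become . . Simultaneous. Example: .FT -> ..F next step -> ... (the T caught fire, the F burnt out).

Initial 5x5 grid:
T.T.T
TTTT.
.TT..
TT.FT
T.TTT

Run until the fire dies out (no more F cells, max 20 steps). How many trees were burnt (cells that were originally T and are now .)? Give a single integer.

Answer: 4

Derivation:
Step 1: +2 fires, +1 burnt (F count now 2)
Step 2: +2 fires, +2 burnt (F count now 2)
Step 3: +0 fires, +2 burnt (F count now 0)
Fire out after step 3
Initially T: 16, now '.': 13
Total burnt (originally-T cells now '.'): 4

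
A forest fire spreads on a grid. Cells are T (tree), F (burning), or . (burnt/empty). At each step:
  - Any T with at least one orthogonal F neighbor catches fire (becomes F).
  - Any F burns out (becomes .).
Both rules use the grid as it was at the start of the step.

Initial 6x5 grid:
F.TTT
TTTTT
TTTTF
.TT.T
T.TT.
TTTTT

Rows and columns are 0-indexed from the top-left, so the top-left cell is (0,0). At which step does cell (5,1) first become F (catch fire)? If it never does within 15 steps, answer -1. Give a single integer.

Step 1: cell (5,1)='T' (+4 fires, +2 burnt)
Step 2: cell (5,1)='T' (+5 fires, +4 burnt)
Step 3: cell (5,1)='T' (+4 fires, +5 burnt)
Step 4: cell (5,1)='T' (+3 fires, +4 burnt)
Step 5: cell (5,1)='T' (+2 fires, +3 burnt)
Step 6: cell (5,1)='F' (+2 fires, +2 burnt)
  -> target ignites at step 6
Step 7: cell (5,1)='.' (+2 fires, +2 burnt)
Step 8: cell (5,1)='.' (+1 fires, +2 burnt)
Step 9: cell (5,1)='.' (+0 fires, +1 burnt)
  fire out at step 9

6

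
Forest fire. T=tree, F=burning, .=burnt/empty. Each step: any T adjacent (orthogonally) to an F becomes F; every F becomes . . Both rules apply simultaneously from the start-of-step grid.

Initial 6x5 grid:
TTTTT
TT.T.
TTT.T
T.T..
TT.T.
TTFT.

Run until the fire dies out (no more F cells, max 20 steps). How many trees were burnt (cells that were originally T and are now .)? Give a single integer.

Step 1: +2 fires, +1 burnt (F count now 2)
Step 2: +3 fires, +2 burnt (F count now 3)
Step 3: +1 fires, +3 burnt (F count now 1)
Step 4: +1 fires, +1 burnt (F count now 1)
Step 5: +1 fires, +1 burnt (F count now 1)
Step 6: +2 fires, +1 burnt (F count now 2)
Step 7: +3 fires, +2 burnt (F count now 3)
Step 8: +2 fires, +3 burnt (F count now 2)
Step 9: +1 fires, +2 burnt (F count now 1)
Step 10: +1 fires, +1 burnt (F count now 1)
Step 11: +2 fires, +1 burnt (F count now 2)
Step 12: +0 fires, +2 burnt (F count now 0)
Fire out after step 12
Initially T: 20, now '.': 29
Total burnt (originally-T cells now '.'): 19

Answer: 19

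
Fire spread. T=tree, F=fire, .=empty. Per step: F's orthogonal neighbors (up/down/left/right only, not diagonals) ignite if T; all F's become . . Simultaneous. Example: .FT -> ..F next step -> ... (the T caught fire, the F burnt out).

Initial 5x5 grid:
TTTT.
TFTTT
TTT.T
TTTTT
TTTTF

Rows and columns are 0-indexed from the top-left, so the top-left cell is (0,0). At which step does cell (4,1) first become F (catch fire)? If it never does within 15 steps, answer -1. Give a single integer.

Step 1: cell (4,1)='T' (+6 fires, +2 burnt)
Step 2: cell (4,1)='T' (+9 fires, +6 burnt)
Step 3: cell (4,1)='F' (+5 fires, +9 burnt)
  -> target ignites at step 3
Step 4: cell (4,1)='.' (+1 fires, +5 burnt)
Step 5: cell (4,1)='.' (+0 fires, +1 burnt)
  fire out at step 5

3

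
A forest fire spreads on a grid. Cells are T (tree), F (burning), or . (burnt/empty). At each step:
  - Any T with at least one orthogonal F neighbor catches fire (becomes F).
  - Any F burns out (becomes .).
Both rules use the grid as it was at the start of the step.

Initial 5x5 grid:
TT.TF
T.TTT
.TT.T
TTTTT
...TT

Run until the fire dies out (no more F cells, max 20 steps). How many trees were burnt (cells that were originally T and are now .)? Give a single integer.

Step 1: +2 fires, +1 burnt (F count now 2)
Step 2: +2 fires, +2 burnt (F count now 2)
Step 3: +2 fires, +2 burnt (F count now 2)
Step 4: +3 fires, +2 burnt (F count now 3)
Step 5: +3 fires, +3 burnt (F count now 3)
Step 6: +1 fires, +3 burnt (F count now 1)
Step 7: +1 fires, +1 burnt (F count now 1)
Step 8: +0 fires, +1 burnt (F count now 0)
Fire out after step 8
Initially T: 17, now '.': 22
Total burnt (originally-T cells now '.'): 14

Answer: 14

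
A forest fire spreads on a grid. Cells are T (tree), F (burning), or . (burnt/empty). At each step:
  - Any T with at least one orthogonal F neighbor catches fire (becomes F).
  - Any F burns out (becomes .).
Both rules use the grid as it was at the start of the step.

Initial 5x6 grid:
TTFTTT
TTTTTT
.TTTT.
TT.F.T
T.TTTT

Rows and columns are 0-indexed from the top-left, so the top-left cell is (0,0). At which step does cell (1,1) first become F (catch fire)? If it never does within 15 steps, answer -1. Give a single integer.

Step 1: cell (1,1)='T' (+5 fires, +2 burnt)
Step 2: cell (1,1)='F' (+8 fires, +5 burnt)
  -> target ignites at step 2
Step 3: cell (1,1)='.' (+5 fires, +8 burnt)
Step 4: cell (1,1)='.' (+3 fires, +5 burnt)
Step 5: cell (1,1)='.' (+1 fires, +3 burnt)
Step 6: cell (1,1)='.' (+1 fires, +1 burnt)
Step 7: cell (1,1)='.' (+0 fires, +1 burnt)
  fire out at step 7

2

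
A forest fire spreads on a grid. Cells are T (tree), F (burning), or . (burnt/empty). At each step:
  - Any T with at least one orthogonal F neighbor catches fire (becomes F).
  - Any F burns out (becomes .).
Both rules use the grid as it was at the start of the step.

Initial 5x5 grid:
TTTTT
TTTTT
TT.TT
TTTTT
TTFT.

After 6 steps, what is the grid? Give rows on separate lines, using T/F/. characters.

Step 1: 3 trees catch fire, 1 burn out
  TTTTT
  TTTTT
  TT.TT
  TTFTT
  TF.F.
Step 2: 3 trees catch fire, 3 burn out
  TTTTT
  TTTTT
  TT.TT
  TF.FT
  F....
Step 3: 4 trees catch fire, 3 burn out
  TTTTT
  TTTTT
  TF.FT
  F...F
  .....
Step 4: 4 trees catch fire, 4 burn out
  TTTTT
  TFTFT
  F...F
  .....
  .....
Step 5: 5 trees catch fire, 4 burn out
  TFTFT
  F.F.F
  .....
  .....
  .....
Step 6: 3 trees catch fire, 5 burn out
  F.F.F
  .....
  .....
  .....
  .....

F.F.F
.....
.....
.....
.....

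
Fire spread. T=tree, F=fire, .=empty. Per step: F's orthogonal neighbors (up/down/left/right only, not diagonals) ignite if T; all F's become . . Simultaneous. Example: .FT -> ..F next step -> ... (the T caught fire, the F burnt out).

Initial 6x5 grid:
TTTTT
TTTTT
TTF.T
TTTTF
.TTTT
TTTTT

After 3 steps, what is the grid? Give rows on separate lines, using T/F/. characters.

Step 1: 6 trees catch fire, 2 burn out
  TTTTT
  TTFTT
  TF..F
  TTFF.
  .TTTF
  TTTTT
Step 2: 9 trees catch fire, 6 burn out
  TTFTT
  TF.FF
  F....
  TF...
  .TFF.
  TTTTF
Step 3: 8 trees catch fire, 9 burn out
  TF.FF
  F....
  .....
  F....
  .F...
  TTFF.

TF.FF
F....
.....
F....
.F...
TTFF.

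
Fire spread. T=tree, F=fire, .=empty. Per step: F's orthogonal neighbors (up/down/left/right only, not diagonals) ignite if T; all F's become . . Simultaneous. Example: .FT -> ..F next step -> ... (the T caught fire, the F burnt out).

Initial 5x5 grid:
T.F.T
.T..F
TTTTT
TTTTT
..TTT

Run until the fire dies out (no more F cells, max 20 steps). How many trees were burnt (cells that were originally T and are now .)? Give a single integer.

Step 1: +2 fires, +2 burnt (F count now 2)
Step 2: +2 fires, +2 burnt (F count now 2)
Step 3: +3 fires, +2 burnt (F count now 3)
Step 4: +3 fires, +3 burnt (F count now 3)
Step 5: +4 fires, +3 burnt (F count now 4)
Step 6: +1 fires, +4 burnt (F count now 1)
Step 7: +0 fires, +1 burnt (F count now 0)
Fire out after step 7
Initially T: 16, now '.': 24
Total burnt (originally-T cells now '.'): 15

Answer: 15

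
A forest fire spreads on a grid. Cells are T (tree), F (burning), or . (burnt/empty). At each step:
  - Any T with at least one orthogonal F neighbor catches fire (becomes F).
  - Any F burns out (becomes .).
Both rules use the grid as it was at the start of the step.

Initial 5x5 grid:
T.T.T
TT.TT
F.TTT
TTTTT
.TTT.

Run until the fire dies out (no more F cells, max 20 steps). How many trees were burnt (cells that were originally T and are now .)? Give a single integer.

Answer: 17

Derivation:
Step 1: +2 fires, +1 burnt (F count now 2)
Step 2: +3 fires, +2 burnt (F count now 3)
Step 3: +2 fires, +3 burnt (F count now 2)
Step 4: +3 fires, +2 burnt (F count now 3)
Step 5: +3 fires, +3 burnt (F count now 3)
Step 6: +2 fires, +3 burnt (F count now 2)
Step 7: +1 fires, +2 burnt (F count now 1)
Step 8: +1 fires, +1 burnt (F count now 1)
Step 9: +0 fires, +1 burnt (F count now 0)
Fire out after step 9
Initially T: 18, now '.': 24
Total burnt (originally-T cells now '.'): 17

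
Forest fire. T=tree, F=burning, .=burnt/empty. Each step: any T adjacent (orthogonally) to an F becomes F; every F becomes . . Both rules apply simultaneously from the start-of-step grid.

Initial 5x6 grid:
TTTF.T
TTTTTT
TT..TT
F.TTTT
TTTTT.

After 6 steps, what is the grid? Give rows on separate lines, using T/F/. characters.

Step 1: 4 trees catch fire, 2 burn out
  TTF..T
  TTTFTT
  FT..TT
  ..TTTT
  FTTTT.
Step 2: 6 trees catch fire, 4 burn out
  TF...T
  FTF.FT
  .F..TT
  ..TTTT
  .FTTT.
Step 3: 5 trees catch fire, 6 burn out
  F....T
  .F...F
  ....FT
  ..TTTT
  ..FTT.
Step 4: 5 trees catch fire, 5 burn out
  .....F
  ......
  .....F
  ..FTFT
  ...FT.
Step 5: 3 trees catch fire, 5 burn out
  ......
  ......
  ......
  ...F.F
  ....F.
Step 6: 0 trees catch fire, 3 burn out
  ......
  ......
  ......
  ......
  ......

......
......
......
......
......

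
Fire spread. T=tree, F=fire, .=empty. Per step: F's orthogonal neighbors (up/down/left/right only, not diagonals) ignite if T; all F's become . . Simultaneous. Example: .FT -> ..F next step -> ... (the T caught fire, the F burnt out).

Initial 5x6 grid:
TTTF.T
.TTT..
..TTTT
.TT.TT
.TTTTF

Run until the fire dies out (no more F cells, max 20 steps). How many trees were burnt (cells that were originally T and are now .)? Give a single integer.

Answer: 18

Derivation:
Step 1: +4 fires, +2 burnt (F count now 4)
Step 2: +6 fires, +4 burnt (F count now 6)
Step 3: +5 fires, +6 burnt (F count now 5)
Step 4: +2 fires, +5 burnt (F count now 2)
Step 5: +1 fires, +2 burnt (F count now 1)
Step 6: +0 fires, +1 burnt (F count now 0)
Fire out after step 6
Initially T: 19, now '.': 29
Total burnt (originally-T cells now '.'): 18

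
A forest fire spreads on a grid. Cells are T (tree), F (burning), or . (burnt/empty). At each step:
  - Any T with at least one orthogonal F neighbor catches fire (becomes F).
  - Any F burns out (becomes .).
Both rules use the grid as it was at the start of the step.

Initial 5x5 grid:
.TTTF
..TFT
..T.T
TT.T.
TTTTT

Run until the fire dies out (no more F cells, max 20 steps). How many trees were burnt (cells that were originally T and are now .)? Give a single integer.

Answer: 7

Derivation:
Step 1: +3 fires, +2 burnt (F count now 3)
Step 2: +3 fires, +3 burnt (F count now 3)
Step 3: +1 fires, +3 burnt (F count now 1)
Step 4: +0 fires, +1 burnt (F count now 0)
Fire out after step 4
Initially T: 15, now '.': 17
Total burnt (originally-T cells now '.'): 7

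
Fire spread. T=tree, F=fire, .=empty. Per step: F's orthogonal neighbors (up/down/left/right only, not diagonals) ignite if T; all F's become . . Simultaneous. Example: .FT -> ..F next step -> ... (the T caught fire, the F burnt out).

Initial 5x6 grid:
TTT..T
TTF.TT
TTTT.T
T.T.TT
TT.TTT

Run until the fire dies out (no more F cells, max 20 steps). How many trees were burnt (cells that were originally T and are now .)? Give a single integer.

Answer: 13

Derivation:
Step 1: +3 fires, +1 burnt (F count now 3)
Step 2: +5 fires, +3 burnt (F count now 5)
Step 3: +2 fires, +5 burnt (F count now 2)
Step 4: +1 fires, +2 burnt (F count now 1)
Step 5: +1 fires, +1 burnt (F count now 1)
Step 6: +1 fires, +1 burnt (F count now 1)
Step 7: +0 fires, +1 burnt (F count now 0)
Fire out after step 7
Initially T: 22, now '.': 21
Total burnt (originally-T cells now '.'): 13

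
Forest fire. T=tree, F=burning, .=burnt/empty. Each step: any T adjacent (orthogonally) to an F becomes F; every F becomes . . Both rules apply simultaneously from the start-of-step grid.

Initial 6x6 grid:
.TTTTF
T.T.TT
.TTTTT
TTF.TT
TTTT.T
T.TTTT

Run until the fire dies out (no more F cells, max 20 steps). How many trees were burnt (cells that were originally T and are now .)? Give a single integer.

Answer: 26

Derivation:
Step 1: +5 fires, +2 burnt (F count now 5)
Step 2: +10 fires, +5 burnt (F count now 10)
Step 3: +5 fires, +10 burnt (F count now 5)
Step 4: +5 fires, +5 burnt (F count now 5)
Step 5: +1 fires, +5 burnt (F count now 1)
Step 6: +0 fires, +1 burnt (F count now 0)
Fire out after step 6
Initially T: 27, now '.': 35
Total burnt (originally-T cells now '.'): 26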